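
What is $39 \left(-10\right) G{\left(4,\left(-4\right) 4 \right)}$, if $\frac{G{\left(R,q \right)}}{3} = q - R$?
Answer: $23400$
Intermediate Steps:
$G{\left(R,q \right)} = - 3 R + 3 q$ ($G{\left(R,q \right)} = 3 \left(q - R\right) = - 3 R + 3 q$)
$39 \left(-10\right) G{\left(4,\left(-4\right) 4 \right)} = 39 \left(-10\right) \left(\left(-3\right) 4 + 3 \left(\left(-4\right) 4\right)\right) = - 390 \left(-12 + 3 \left(-16\right)\right) = - 390 \left(-12 - 48\right) = \left(-390\right) \left(-60\right) = 23400$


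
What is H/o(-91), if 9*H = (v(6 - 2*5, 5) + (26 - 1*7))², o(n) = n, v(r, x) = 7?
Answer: -52/63 ≈ -0.82540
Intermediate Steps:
H = 676/9 (H = (7 + (26 - 1*7))²/9 = (7 + (26 - 7))²/9 = (7 + 19)²/9 = (⅑)*26² = (⅑)*676 = 676/9 ≈ 75.111)
H/o(-91) = (676/9)/(-91) = (676/9)*(-1/91) = -52/63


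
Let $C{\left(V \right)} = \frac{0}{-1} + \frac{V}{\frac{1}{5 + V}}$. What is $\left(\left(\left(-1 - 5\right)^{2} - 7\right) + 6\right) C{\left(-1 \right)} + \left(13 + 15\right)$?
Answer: $-112$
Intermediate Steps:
$C{\left(V \right)} = V \left(5 + V\right)$ ($C{\left(V \right)} = 0 \left(-1\right) + V \left(5 + V\right) = 0 + V \left(5 + V\right) = V \left(5 + V\right)$)
$\left(\left(\left(-1 - 5\right)^{2} - 7\right) + 6\right) C{\left(-1 \right)} + \left(13 + 15\right) = \left(\left(\left(-1 - 5\right)^{2} - 7\right) + 6\right) \left(- (5 - 1)\right) + \left(13 + 15\right) = \left(\left(\left(-6\right)^{2} - 7\right) + 6\right) \left(\left(-1\right) 4\right) + 28 = \left(\left(36 - 7\right) + 6\right) \left(-4\right) + 28 = \left(29 + 6\right) \left(-4\right) + 28 = 35 \left(-4\right) + 28 = -140 + 28 = -112$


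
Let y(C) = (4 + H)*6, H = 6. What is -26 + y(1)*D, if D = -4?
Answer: -266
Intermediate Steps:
y(C) = 60 (y(C) = (4 + 6)*6 = 10*6 = 60)
-26 + y(1)*D = -26 + 60*(-4) = -26 - 240 = -266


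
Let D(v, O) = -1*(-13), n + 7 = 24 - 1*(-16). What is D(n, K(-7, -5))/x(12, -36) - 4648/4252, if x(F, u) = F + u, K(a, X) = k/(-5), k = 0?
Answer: -41707/25512 ≈ -1.6348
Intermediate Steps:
n = 33 (n = -7 + (24 - 1*(-16)) = -7 + (24 + 16) = -7 + 40 = 33)
K(a, X) = 0 (K(a, X) = 0/(-5) = 0*(-⅕) = 0)
D(v, O) = 13
D(n, K(-7, -5))/x(12, -36) - 4648/4252 = 13/(12 - 36) - 4648/4252 = 13/(-24) - 4648*1/4252 = 13*(-1/24) - 1162/1063 = -13/24 - 1162/1063 = -41707/25512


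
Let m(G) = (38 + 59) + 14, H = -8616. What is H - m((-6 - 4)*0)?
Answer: -8727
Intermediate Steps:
m(G) = 111 (m(G) = 97 + 14 = 111)
H - m((-6 - 4)*0) = -8616 - 1*111 = -8616 - 111 = -8727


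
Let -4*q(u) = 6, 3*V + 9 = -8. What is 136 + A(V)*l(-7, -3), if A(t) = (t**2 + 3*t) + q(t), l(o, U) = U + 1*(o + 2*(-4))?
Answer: -109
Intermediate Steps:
V = -17/3 (V = -3 + (1/3)*(-8) = -3 - 8/3 = -17/3 ≈ -5.6667)
q(u) = -3/2 (q(u) = -1/4*6 = -3/2)
l(o, U) = -8 + U + o (l(o, U) = U + 1*(o - 8) = U + 1*(-8 + o) = U + (-8 + o) = -8 + U + o)
A(t) = -3/2 + t**2 + 3*t (A(t) = (t**2 + 3*t) - 3/2 = -3/2 + t**2 + 3*t)
136 + A(V)*l(-7, -3) = 136 + (-3/2 + (-17/3)**2 + 3*(-17/3))*(-8 - 3 - 7) = 136 + (-3/2 + 289/9 - 17)*(-18) = 136 + (245/18)*(-18) = 136 - 245 = -109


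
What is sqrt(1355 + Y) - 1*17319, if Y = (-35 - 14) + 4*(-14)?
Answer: -17319 + 25*sqrt(2) ≈ -17284.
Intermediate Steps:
Y = -105 (Y = -49 - 56 = -105)
sqrt(1355 + Y) - 1*17319 = sqrt(1355 - 105) - 1*17319 = sqrt(1250) - 17319 = 25*sqrt(2) - 17319 = -17319 + 25*sqrt(2)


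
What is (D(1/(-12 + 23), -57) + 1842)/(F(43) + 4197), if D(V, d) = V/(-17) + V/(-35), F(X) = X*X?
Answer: 6027919/19785535 ≈ 0.30466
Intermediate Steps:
F(X) = X²
D(V, d) = -52*V/595 (D(V, d) = V*(-1/17) + V*(-1/35) = -V/17 - V/35 = -52*V/595)
(D(1/(-12 + 23), -57) + 1842)/(F(43) + 4197) = (-52/(595*(-12 + 23)) + 1842)/(43² + 4197) = (-52/595/11 + 1842)/(1849 + 4197) = (-52/595*1/11 + 1842)/6046 = (-52/6545 + 1842)*(1/6046) = (12055838/6545)*(1/6046) = 6027919/19785535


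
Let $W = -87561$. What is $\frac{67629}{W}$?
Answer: $- \frac{22543}{29187} \approx -0.77236$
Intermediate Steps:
$\frac{67629}{W} = \frac{67629}{-87561} = 67629 \left(- \frac{1}{87561}\right) = - \frac{22543}{29187}$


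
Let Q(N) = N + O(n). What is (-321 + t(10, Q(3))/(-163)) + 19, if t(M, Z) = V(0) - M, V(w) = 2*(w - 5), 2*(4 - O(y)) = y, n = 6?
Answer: -49206/163 ≈ -301.88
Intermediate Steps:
O(y) = 4 - y/2
V(w) = -10 + 2*w (V(w) = 2*(-5 + w) = -10 + 2*w)
Q(N) = 1 + N (Q(N) = N + (4 - ½*6) = N + (4 - 3) = N + 1 = 1 + N)
t(M, Z) = -10 - M (t(M, Z) = (-10 + 2*0) - M = (-10 + 0) - M = -10 - M)
(-321 + t(10, Q(3))/(-163)) + 19 = (-321 + (-10 - 1*10)/(-163)) + 19 = (-321 + (-10 - 10)*(-1/163)) + 19 = (-321 - 20*(-1/163)) + 19 = (-321 + 20/163) + 19 = -52303/163 + 19 = -49206/163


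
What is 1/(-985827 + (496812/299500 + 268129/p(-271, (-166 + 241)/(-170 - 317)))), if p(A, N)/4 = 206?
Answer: -61697000/60802389916853 ≈ -1.0147e-6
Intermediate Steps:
p(A, N) = 824 (p(A, N) = 4*206 = 824)
1/(-985827 + (496812/299500 + 268129/p(-271, (-166 + 241)/(-170 - 317)))) = 1/(-985827 + (496812/299500 + 268129/824)) = 1/(-985827 + (496812*(1/299500) + 268129*(1/824))) = 1/(-985827 + (124203/74875 + 268129/824)) = 1/(-985827 + 20178502147/61697000) = 1/(-60802389916853/61697000) = -61697000/60802389916853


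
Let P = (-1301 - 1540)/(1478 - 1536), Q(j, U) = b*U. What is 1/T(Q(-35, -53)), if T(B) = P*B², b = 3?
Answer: 58/71823321 ≈ 8.0754e-7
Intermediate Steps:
Q(j, U) = 3*U
P = 2841/58 (P = -2841/(-58) = -2841*(-1/58) = 2841/58 ≈ 48.983)
T(B) = 2841*B²/58
1/T(Q(-35, -53)) = 1/(2841*(3*(-53))²/58) = 1/((2841/58)*(-159)²) = 1/((2841/58)*25281) = 1/(71823321/58) = 58/71823321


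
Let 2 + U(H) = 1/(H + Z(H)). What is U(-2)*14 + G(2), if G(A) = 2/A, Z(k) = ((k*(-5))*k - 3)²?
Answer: -14215/527 ≈ -26.973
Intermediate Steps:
Z(k) = (-3 - 5*k²)² (Z(k) = ((-5*k)*k - 3)² = (-5*k² - 3)² = (-3 - 5*k²)²)
U(H) = -2 + 1/(H + (3 + 5*H²)²)
U(-2)*14 + G(2) = ((1 - 2*(-2) - 2*(3 + 5*(-2)²)²)/(-2 + (3 + 5*(-2)²)²))*14 + 2/2 = ((1 + 4 - 2*(3 + 5*4)²)/(-2 + (3 + 5*4)²))*14 + 2*(½) = ((1 + 4 - 2*(3 + 20)²)/(-2 + (3 + 20)²))*14 + 1 = ((1 + 4 - 2*23²)/(-2 + 23²))*14 + 1 = ((1 + 4 - 2*529)/(-2 + 529))*14 + 1 = ((1 + 4 - 1058)/527)*14 + 1 = ((1/527)*(-1053))*14 + 1 = -1053/527*14 + 1 = -14742/527 + 1 = -14215/527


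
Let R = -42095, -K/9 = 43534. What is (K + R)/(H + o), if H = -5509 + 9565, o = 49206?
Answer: -433901/53262 ≈ -8.1465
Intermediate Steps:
K = -391806 (K = -9*43534 = -391806)
H = 4056
(K + R)/(H + o) = (-391806 - 42095)/(4056 + 49206) = -433901/53262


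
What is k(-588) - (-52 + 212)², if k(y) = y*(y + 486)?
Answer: 34376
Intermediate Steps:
k(y) = y*(486 + y)
k(-588) - (-52 + 212)² = -588*(486 - 588) - (-52 + 212)² = -588*(-102) - 1*160² = 59976 - 1*25600 = 59976 - 25600 = 34376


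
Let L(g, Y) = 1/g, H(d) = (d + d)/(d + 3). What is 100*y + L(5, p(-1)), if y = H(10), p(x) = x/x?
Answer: 10013/65 ≈ 154.05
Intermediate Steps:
p(x) = 1
H(d) = 2*d/(3 + d) (H(d) = (2*d)/(3 + d) = 2*d/(3 + d))
y = 20/13 (y = 2*10/(3 + 10) = 2*10/13 = 2*10*(1/13) = 20/13 ≈ 1.5385)
100*y + L(5, p(-1)) = 100*(20/13) + 1/5 = 2000/13 + 1/5 = 10013/65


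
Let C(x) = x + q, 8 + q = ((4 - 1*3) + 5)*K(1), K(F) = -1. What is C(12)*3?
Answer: -6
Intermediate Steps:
q = -14 (q = -8 + ((4 - 1*3) + 5)*(-1) = -8 + ((4 - 3) + 5)*(-1) = -8 + (1 + 5)*(-1) = -8 + 6*(-1) = -8 - 6 = -14)
C(x) = -14 + x (C(x) = x - 14 = -14 + x)
C(12)*3 = (-14 + 12)*3 = -2*3 = -6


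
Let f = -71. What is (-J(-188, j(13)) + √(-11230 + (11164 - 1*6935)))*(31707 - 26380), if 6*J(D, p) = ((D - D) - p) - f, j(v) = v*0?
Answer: -378217/6 + 5327*I*√7001 ≈ -63036.0 + 4.4572e+5*I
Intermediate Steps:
j(v) = 0
J(D, p) = 71/6 - p/6 (J(D, p) = (((D - D) - p) - 1*(-71))/6 = ((0 - p) + 71)/6 = (-p + 71)/6 = (71 - p)/6 = 71/6 - p/6)
(-J(-188, j(13)) + √(-11230 + (11164 - 1*6935)))*(31707 - 26380) = (-(71/6 - ⅙*0) + √(-11230 + (11164 - 1*6935)))*(31707 - 26380) = (-(71/6 + 0) + √(-11230 + (11164 - 6935)))*5327 = (-1*71/6 + √(-11230 + 4229))*5327 = (-71/6 + √(-7001))*5327 = (-71/6 + I*√7001)*5327 = -378217/6 + 5327*I*√7001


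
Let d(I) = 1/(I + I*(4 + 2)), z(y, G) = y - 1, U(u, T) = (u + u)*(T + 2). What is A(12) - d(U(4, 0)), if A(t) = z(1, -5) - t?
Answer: -1345/112 ≈ -12.009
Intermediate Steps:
U(u, T) = 2*u*(2 + T) (U(u, T) = (2*u)*(2 + T) = 2*u*(2 + T))
z(y, G) = -1 + y
A(t) = -t (A(t) = (-1 + 1) - t = 0 - t = -t)
d(I) = 1/(7*I) (d(I) = 1/(I + I*6) = 1/(I + 6*I) = 1/(7*I))
A(12) - d(U(4, 0)) = -1*12 - 1/(7*(2*4*(2 + 0))) = -12 - 1/(7*(2*4*2)) = -12 - 1/(7*16) = -12 - 1*1/112 = -12 - 1/112 = -1345/112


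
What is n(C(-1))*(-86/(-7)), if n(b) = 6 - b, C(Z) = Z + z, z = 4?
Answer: 258/7 ≈ 36.857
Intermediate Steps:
C(Z) = 4 + Z (C(Z) = Z + 4 = 4 + Z)
n(C(-1))*(-86/(-7)) = (6 - (4 - 1))*(-86/(-7)) = (6 - 1*3)*(-86*(-⅐)) = (6 - 3)*(86/7) = 3*(86/7) = 258/7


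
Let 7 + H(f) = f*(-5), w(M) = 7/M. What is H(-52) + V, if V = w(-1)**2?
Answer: 302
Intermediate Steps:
H(f) = -7 - 5*f (H(f) = -7 + f*(-5) = -7 - 5*f)
V = 49 (V = (7/(-1))**2 = (7*(-1))**2 = (-7)**2 = 49)
H(-52) + V = (-7 - 5*(-52)) + 49 = (-7 + 260) + 49 = 253 + 49 = 302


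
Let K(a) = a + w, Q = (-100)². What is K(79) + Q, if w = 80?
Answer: 10159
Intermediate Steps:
Q = 10000
K(a) = 80 + a (K(a) = a + 80 = 80 + a)
K(79) + Q = (80 + 79) + 10000 = 159 + 10000 = 10159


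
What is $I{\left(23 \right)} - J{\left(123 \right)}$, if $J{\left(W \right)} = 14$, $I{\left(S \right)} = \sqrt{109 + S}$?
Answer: $-14 + 2 \sqrt{33} \approx -2.5109$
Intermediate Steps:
$I{\left(23 \right)} - J{\left(123 \right)} = \sqrt{109 + 23} - 14 = \sqrt{132} - 14 = 2 \sqrt{33} - 14 = -14 + 2 \sqrt{33}$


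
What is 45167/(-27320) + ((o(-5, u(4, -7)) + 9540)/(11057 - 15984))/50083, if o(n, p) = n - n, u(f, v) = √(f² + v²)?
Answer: -11145621720947/6741454268120 ≈ -1.6533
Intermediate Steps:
o(n, p) = 0
45167/(-27320) + ((o(-5, u(4, -7)) + 9540)/(11057 - 15984))/50083 = 45167/(-27320) + ((0 + 9540)/(11057 - 15984))/50083 = 45167*(-1/27320) + (9540/(-4927))*(1/50083) = -45167/27320 + (9540*(-1/4927))*(1/50083) = -45167/27320 - 9540/4927*1/50083 = -45167/27320 - 9540/246758941 = -11145621720947/6741454268120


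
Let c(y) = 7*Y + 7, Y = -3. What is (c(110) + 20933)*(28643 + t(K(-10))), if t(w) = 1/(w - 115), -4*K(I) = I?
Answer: 44938704829/75 ≈ 5.9918e+8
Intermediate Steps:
K(I) = -I/4
t(w) = 1/(-115 + w)
c(y) = -14 (c(y) = 7*(-3) + 7 = -21 + 7 = -14)
(c(110) + 20933)*(28643 + t(K(-10))) = (-14 + 20933)*(28643 + 1/(-115 - ¼*(-10))) = 20919*(28643 + 1/(-115 + 5/2)) = 20919*(28643 + 1/(-225/2)) = 20919*(28643 - 2/225) = 20919*(6444673/225) = 44938704829/75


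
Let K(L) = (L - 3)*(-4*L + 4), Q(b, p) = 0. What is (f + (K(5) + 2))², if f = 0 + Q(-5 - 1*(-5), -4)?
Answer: 900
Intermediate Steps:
K(L) = (-3 + L)*(4 - 4*L)
f = 0 (f = 0 + 0 = 0)
(f + (K(5) + 2))² = (0 + ((-12 - 4*5² + 16*5) + 2))² = (0 + ((-12 - 4*25 + 80) + 2))² = (0 + ((-12 - 100 + 80) + 2))² = (0 + (-32 + 2))² = (0 - 30)² = (-30)² = 900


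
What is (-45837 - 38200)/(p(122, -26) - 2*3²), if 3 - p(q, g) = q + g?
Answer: 84037/111 ≈ 757.09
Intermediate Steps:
p(q, g) = 3 - g - q (p(q, g) = 3 - (q + g) = 3 - (g + q) = 3 + (-g - q) = 3 - g - q)
(-45837 - 38200)/(p(122, -26) - 2*3²) = (-45837 - 38200)/((3 - 1*(-26) - 1*122) - 2*3²) = -84037/((3 + 26 - 122) - 2*9) = -84037/(-93 - 18) = -84037/(-111) = -84037*(-1/111) = 84037/111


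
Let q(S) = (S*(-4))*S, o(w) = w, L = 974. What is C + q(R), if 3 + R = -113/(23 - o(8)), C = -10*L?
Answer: -2291356/225 ≈ -10184.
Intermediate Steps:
C = -9740 (C = -10*974 = -9740)
R = -158/15 (R = -3 - 113/(23 - 1*8) = -3 - 113/(23 - 8) = -3 - 113/15 = -158/15 ≈ -10.533)
q(S) = -4*S**2 (q(S) = (-4*S)*S = -4*S**2)
C + q(R) = -9740 - 4*(-158/15)**2 = -9740 - 4*24964/225 = -9740 - 99856/225 = -2291356/225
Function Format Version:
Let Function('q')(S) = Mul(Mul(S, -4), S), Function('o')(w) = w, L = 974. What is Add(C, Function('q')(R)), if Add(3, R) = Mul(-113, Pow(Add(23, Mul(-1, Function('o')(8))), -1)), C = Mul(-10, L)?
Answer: Rational(-2291356, 225) ≈ -10184.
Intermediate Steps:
C = -9740 (C = Mul(-10, 974) = -9740)
R = Rational(-158, 15) (R = Add(-3, Mul(-113, Pow(Add(23, Mul(-1, 8)), -1))) = Add(-3, Mul(-113, Pow(Add(23, -8), -1))) = Add(-3, Mul(-113, Pow(15, -1))) = Add(-3, Mul(-113, Rational(1, 15))) = Add(-3, Rational(-113, 15)) = Rational(-158, 15) ≈ -10.533)
Function('q')(S) = Mul(-4, Pow(S, 2)) (Function('q')(S) = Mul(Mul(-4, S), S) = Mul(-4, Pow(S, 2)))
Add(C, Function('q')(R)) = Add(-9740, Mul(-4, Pow(Rational(-158, 15), 2))) = Add(-9740, Mul(-4, Rational(24964, 225))) = Add(-9740, Rational(-99856, 225)) = Rational(-2291356, 225)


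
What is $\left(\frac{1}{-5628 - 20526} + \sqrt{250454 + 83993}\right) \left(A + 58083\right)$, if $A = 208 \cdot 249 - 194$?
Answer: $- \frac{109681}{26154} + 109681 \sqrt{334447} \approx 6.343 \cdot 10^{7}$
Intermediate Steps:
$A = 51598$ ($A = 51792 - 194 = 51598$)
$\left(\frac{1}{-5628 - 20526} + \sqrt{250454 + 83993}\right) \left(A + 58083\right) = \left(\frac{1}{-5628 - 20526} + \sqrt{250454 + 83993}\right) \left(51598 + 58083\right) = \left(\frac{1}{-26154} + \sqrt{334447}\right) 109681 = \left(- \frac{1}{26154} + \sqrt{334447}\right) 109681 = - \frac{109681}{26154} + 109681 \sqrt{334447}$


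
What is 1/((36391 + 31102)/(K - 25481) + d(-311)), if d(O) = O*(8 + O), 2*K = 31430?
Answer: 9766/920211985 ≈ 1.0613e-5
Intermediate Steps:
K = 15715 (K = (1/2)*31430 = 15715)
1/((36391 + 31102)/(K - 25481) + d(-311)) = 1/((36391 + 31102)/(15715 - 25481) - 311*(8 - 311)) = 1/(67493/(-9766) - 311*(-303)) = 1/(67493*(-1/9766) + 94233) = 1/(-67493/9766 + 94233) = 1/(920211985/9766) = 9766/920211985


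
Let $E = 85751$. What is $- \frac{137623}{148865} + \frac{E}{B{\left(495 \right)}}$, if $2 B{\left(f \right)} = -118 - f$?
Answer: $- \frac{25615008129}{91254245} \approx -280.7$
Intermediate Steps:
$B{\left(f \right)} = -59 - \frac{f}{2}$ ($B{\left(f \right)} = \frac{-118 - f}{2} = -59 - \frac{f}{2}$)
$- \frac{137623}{148865} + \frac{E}{B{\left(495 \right)}} = - \frac{137623}{148865} + \frac{85751}{-59 - \frac{495}{2}} = \left(-137623\right) \frac{1}{148865} + \frac{85751}{-59 - \frac{495}{2}} = - \frac{137623}{148865} + \frac{85751}{- \frac{613}{2}} = - \frac{137623}{148865} + 85751 \left(- \frac{2}{613}\right) = - \frac{137623}{148865} - \frac{171502}{613} = - \frac{25615008129}{91254245}$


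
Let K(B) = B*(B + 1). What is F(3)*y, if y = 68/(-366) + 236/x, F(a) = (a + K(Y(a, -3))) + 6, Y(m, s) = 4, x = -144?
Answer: -116203/2196 ≈ -52.916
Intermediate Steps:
K(B) = B*(1 + B)
F(a) = 26 + a (F(a) = (a + 4*(1 + 4)) + 6 = (a + 4*5) + 6 = (a + 20) + 6 = (20 + a) + 6 = 26 + a)
y = -4007/2196 (y = 68/(-366) + 236/(-144) = 68*(-1/366) + 236*(-1/144) = -34/183 - 59/36 = -4007/2196 ≈ -1.8247)
F(3)*y = (26 + 3)*(-4007/2196) = 29*(-4007/2196) = -116203/2196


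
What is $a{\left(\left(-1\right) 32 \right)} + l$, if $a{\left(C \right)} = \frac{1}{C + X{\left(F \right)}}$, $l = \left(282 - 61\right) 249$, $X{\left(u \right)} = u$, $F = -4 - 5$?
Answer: $\frac{2256188}{41} \approx 55029.0$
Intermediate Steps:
$F = -9$
$l = 55029$ ($l = 221 \cdot 249 = 55029$)
$a{\left(C \right)} = \frac{1}{-9 + C}$ ($a{\left(C \right)} = \frac{1}{C - 9} = \frac{1}{-9 + C}$)
$a{\left(\left(-1\right) 32 \right)} + l = \frac{1}{-9 - 32} + 55029 = \frac{1}{-41} + 55029 = - \frac{1}{41} + 55029 = \frac{2256188}{41}$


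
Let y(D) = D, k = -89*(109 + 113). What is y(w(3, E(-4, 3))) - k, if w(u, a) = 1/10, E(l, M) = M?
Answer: 197581/10 ≈ 19758.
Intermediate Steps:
w(u, a) = 1/10
k = -19758 (k = -89*222 = -19758)
y(w(3, E(-4, 3))) - k = 1/10 - 1*(-19758) = 1/10 + 19758 = 197581/10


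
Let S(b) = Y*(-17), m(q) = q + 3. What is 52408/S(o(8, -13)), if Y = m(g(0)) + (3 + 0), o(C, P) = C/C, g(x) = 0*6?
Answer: -26204/51 ≈ -513.80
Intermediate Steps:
g(x) = 0
o(C, P) = 1
m(q) = 3 + q
Y = 6 (Y = (3 + 0) + (3 + 0) = 3 + 3 = 6)
S(b) = -102 (S(b) = 6*(-17) = -102)
52408/S(o(8, -13)) = 52408/(-102) = 52408*(-1/102) = -26204/51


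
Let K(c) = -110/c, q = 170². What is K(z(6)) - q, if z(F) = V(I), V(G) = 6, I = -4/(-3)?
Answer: -86755/3 ≈ -28918.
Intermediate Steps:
I = 4/3 (I = -4*(-⅓) = 4/3 ≈ 1.3333)
z(F) = 6
q = 28900
K(z(6)) - q = -110/6 - 1*28900 = -110*⅙ - 28900 = -55/3 - 28900 = -86755/3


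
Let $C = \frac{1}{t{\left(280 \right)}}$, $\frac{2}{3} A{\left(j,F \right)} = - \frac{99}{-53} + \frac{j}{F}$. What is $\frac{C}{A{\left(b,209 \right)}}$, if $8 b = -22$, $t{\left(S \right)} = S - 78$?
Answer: $\frac{4028}{2263713} \approx 0.0017794$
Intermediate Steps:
$t{\left(S \right)} = -78 + S$
$b = - \frac{11}{4}$ ($b = \frac{1}{8} \left(-22\right) = - \frac{11}{4} \approx -2.75$)
$A{\left(j,F \right)} = \frac{297}{106} + \frac{3 j}{2 F}$ ($A{\left(j,F \right)} = \frac{3 \left(- \frac{99}{-53} + \frac{j}{F}\right)}{2} = \frac{3 \left(\left(-99\right) \left(- \frac{1}{53}\right) + \frac{j}{F}\right)}{2} = \frac{3 \left(\frac{99}{53} + \frac{j}{F}\right)}{2} = \frac{297}{106} + \frac{3 j}{2 F}$)
$C = \frac{1}{202}$ ($C = \frac{1}{-78 + 280} = \frac{1}{202} \approx 0.0049505$)
$\frac{C}{A{\left(b,209 \right)}} = \frac{1}{202 \frac{3 \left(53 \left(- \frac{11}{4}\right) + 99 \cdot 209\right)}{106 \cdot 209}} = \frac{1}{202 \cdot \frac{3}{106} \cdot \frac{1}{209} \left(- \frac{583}{4} + 20691\right)} = \frac{1}{202 \cdot \frac{3}{106} \cdot \frac{1}{209} \cdot \frac{82181}{4}} = \frac{1}{202 \cdot \frac{22413}{8056}} = \frac{1}{202} \cdot \frac{8056}{22413} = \frac{4028}{2263713}$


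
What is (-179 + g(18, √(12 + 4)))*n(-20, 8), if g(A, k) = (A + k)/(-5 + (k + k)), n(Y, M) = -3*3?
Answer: 1545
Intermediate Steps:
n(Y, M) = -9
g(A, k) = (A + k)/(-5 + 2*k)
(-179 + g(18, √(12 + 4)))*n(-20, 8) = (-179 + (18 + √(12 + 4))/(-5 + 2*√(12 + 4)))*(-9) = (-179 + (18 + √16)/(-5 + 2*√16))*(-9) = (-179 + (18 + 4)/(-5 + 2*4))*(-9) = (-179 + 22/(-5 + 8))*(-9) = (-179 + 22/3)*(-9) = -515/3*(-9) = 1545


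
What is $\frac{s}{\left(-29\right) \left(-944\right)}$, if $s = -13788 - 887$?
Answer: $- \frac{14675}{27376} \approx -0.53605$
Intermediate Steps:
$s = -14675$ ($s = -13788 - 887 = -14675$)
$\frac{s}{\left(-29\right) \left(-944\right)} = - \frac{14675}{\left(-29\right) \left(-944\right)} = - \frac{14675}{27376}$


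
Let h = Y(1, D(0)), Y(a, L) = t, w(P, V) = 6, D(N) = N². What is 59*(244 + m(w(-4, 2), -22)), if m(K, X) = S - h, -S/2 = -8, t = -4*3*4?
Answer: 18172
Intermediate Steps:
t = -48 (t = -12*4 = -48)
Y(a, L) = -48
h = -48
S = 16 (S = -2*(-8) = 16)
m(K, X) = 64 (m(K, X) = 16 - 1*(-48) = 16 + 48 = 64)
59*(244 + m(w(-4, 2), -22)) = 59*(244 + 64) = 59*308 = 18172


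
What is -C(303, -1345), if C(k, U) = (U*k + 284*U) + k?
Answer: 789212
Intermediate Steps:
C(k, U) = k + 284*U + U*k (C(k, U) = (284*U + U*k) + k = k + 284*U + U*k)
-C(303, -1345) = -(303 + 284*(-1345) - 1345*303) = -(303 - 381980 - 407535) = -1*(-789212) = 789212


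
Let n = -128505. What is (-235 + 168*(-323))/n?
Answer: 54499/128505 ≈ 0.42410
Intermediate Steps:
(-235 + 168*(-323))/n = (-235 + 168*(-323))/(-128505) = (-235 - 54264)*(-1/128505) = -54499*(-1/128505) = 54499/128505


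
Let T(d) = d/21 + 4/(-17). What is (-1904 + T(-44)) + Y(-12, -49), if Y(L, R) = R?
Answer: -698053/357 ≈ -1955.3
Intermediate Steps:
T(d) = -4/17 + d/21 (T(d) = d*(1/21) + 4*(-1/17) = d/21 - 4/17 = -4/17 + d/21)
(-1904 + T(-44)) + Y(-12, -49) = (-1904 + (-4/17 + (1/21)*(-44))) - 49 = (-1904 + (-4/17 - 44/21)) - 49 = (-1904 - 832/357) - 49 = -680560/357 - 49 = -698053/357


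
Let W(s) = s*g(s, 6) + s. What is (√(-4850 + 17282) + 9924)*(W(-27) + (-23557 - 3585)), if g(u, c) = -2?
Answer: -269089260 - 108460*√777 ≈ -2.7211e+8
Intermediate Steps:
W(s) = -s (W(s) = s*(-2) + s = -2*s + s = -s)
(√(-4850 + 17282) + 9924)*(W(-27) + (-23557 - 3585)) = (√(-4850 + 17282) + 9924)*(-1*(-27) + (-23557 - 3585)) = (√12432 + 9924)*(27 - 27142) = (4*√777 + 9924)*(-27115) = (9924 + 4*√777)*(-27115) = -269089260 - 108460*√777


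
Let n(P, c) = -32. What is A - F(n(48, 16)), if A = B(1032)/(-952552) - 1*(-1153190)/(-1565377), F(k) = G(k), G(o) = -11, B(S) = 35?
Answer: 15303604684069/1491102992104 ≈ 10.263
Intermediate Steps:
F(k) = -11
A = -1098528229075/1491102992104 (A = 35/(-952552) - 1*(-1153190)/(-1565377) = 35*(-1/952552) + 1153190*(-1/1565377) = -35/952552 - 1153190/1565377 = -1098528229075/1491102992104 ≈ -0.73672)
A - F(n(48, 16)) = -1098528229075/1491102992104 - 1*(-11) = -1098528229075/1491102992104 + 11 = 15303604684069/1491102992104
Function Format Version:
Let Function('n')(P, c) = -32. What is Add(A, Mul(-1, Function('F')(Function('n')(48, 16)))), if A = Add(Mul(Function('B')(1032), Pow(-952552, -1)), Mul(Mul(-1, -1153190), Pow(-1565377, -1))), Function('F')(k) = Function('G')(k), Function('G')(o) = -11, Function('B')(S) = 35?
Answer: Rational(15303604684069, 1491102992104) ≈ 10.263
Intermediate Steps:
Function('F')(k) = -11
A = Rational(-1098528229075, 1491102992104) (A = Add(Mul(35, Pow(-952552, -1)), Mul(Mul(-1, -1153190), Pow(-1565377, -1))) = Add(Mul(35, Rational(-1, 952552)), Mul(1153190, Rational(-1, 1565377))) = Add(Rational(-35, 952552), Rational(-1153190, 1565377)) = Rational(-1098528229075, 1491102992104) ≈ -0.73672)
Add(A, Mul(-1, Function('F')(Function('n')(48, 16)))) = Add(Rational(-1098528229075, 1491102992104), Mul(-1, -11)) = Add(Rational(-1098528229075, 1491102992104), 11) = Rational(15303604684069, 1491102992104)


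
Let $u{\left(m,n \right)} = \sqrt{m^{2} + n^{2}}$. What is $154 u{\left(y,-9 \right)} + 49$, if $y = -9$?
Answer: $49 + 1386 \sqrt{2} \approx 2009.1$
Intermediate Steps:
$154 u{\left(y,-9 \right)} + 49 = 154 \sqrt{\left(-9\right)^{2} + \left(-9\right)^{2}} + 49 = 154 \sqrt{81 + 81} + 49 = 154 \sqrt{162} + 49 = 154 \cdot 9 \sqrt{2} + 49 = 1386 \sqrt{2} + 49 = 49 + 1386 \sqrt{2}$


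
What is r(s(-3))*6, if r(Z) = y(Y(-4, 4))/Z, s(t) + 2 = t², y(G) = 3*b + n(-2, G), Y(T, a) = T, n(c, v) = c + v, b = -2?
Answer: -72/7 ≈ -10.286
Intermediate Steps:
y(G) = -8 + G (y(G) = 3*(-2) + (-2 + G) = -6 + (-2 + G) = -8 + G)
s(t) = -2 + t²
r(Z) = -12/Z (r(Z) = (-8 - 4)/Z = -12/Z)
r(s(-3))*6 = -12/(-2 + (-3)²)*6 = -12/(-2 + 9)*6 = -12/7*6 = -72/7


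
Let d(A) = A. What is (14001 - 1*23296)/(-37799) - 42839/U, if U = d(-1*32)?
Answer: 1619568801/1209568 ≈ 1339.0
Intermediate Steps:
U = -32 (U = -1*32 = -32)
(14001 - 1*23296)/(-37799) - 42839/U = (14001 - 1*23296)/(-37799) - 42839/(-32) = (14001 - 23296)*(-1/37799) - 42839*(-1/32) = -9295*(-1/37799) + 42839/32 = 9295/37799 + 42839/32 = 1619568801/1209568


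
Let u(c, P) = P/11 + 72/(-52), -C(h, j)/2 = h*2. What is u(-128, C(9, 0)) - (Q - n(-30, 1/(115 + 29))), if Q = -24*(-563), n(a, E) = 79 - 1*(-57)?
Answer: -1913434/143 ≈ -13381.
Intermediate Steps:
C(h, j) = -4*h (C(h, j) = -2*h*2 = -4*h)
n(a, E) = 136 (n(a, E) = 79 + 57 = 136)
Q = 13512
u(c, P) = -18/13 + P/11 (u(c, P) = P*(1/11) + 72*(-1/52) = P/11 - 18/13 = -18/13 + P/11)
u(-128, C(9, 0)) - (Q - n(-30, 1/(115 + 29))) = (-18/13 + (-4*9)/11) - (13512 - 1*136) = (-18/13 + (1/11)*(-36)) - (13512 - 136) = (-18/13 - 36/11) - 1*13376 = -666/143 - 13376 = -1913434/143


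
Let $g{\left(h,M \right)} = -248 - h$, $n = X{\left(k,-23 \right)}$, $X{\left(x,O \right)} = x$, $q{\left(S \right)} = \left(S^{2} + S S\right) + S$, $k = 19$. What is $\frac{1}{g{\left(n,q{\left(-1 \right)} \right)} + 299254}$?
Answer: $\frac{1}{298987} \approx 3.3446 \cdot 10^{-6}$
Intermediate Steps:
$q{\left(S \right)} = S + 2 S^{2}$ ($q{\left(S \right)} = \left(S^{2} + S^{2}\right) + S = 2 S^{2} + S = S + 2 S^{2}$)
$n = 19$
$\frac{1}{g{\left(n,q{\left(-1 \right)} \right)} + 299254} = \frac{1}{\left(-248 - 19\right) + 299254} = \frac{1}{-267 + 299254} = \frac{1}{298987}$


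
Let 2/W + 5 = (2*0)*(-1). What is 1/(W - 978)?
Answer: -5/4892 ≈ -0.0010221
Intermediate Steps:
W = -⅖ (W = 2/(-5 + (2*0)*(-1)) = 2/(-5 + 0*(-1)) = 2/(-5 + 0) = 2/(-5) = 2*(-⅕) = -⅖ ≈ -0.40000)
1/(W - 978) = 1/(-⅖ - 978) = 1/(-4892/5) = -5/4892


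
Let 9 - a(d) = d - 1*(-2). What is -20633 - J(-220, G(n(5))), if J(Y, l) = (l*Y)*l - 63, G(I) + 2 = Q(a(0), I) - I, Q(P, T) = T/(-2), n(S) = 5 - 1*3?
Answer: -15070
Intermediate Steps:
n(S) = 2 (n(S) = 5 - 3 = 2)
a(d) = 7 - d (a(d) = 9 - (d - 1*(-2)) = 9 - (d + 2) = 9 - (2 + d) = 9 + (-2 - d) = 7 - d)
Q(P, T) = -T/2 (Q(P, T) = T*(-½) = -T/2)
G(I) = -2 - 3*I/2 (G(I) = -2 + (-I/2 - I) = -2 - 3*I/2)
J(Y, l) = -63 + Y*l² (J(Y, l) = (Y*l)*l - 63 = Y*l² - 63 = -63 + Y*l²)
-20633 - J(-220, G(n(5))) = -20633 - (-63 - 220*(-2 - 3/2*2)²) = -20633 - (-63 - 220*(-2 - 3)²) = -20633 - (-63 - 220*(-5)²) = -20633 - (-63 - 220*25) = -20633 - (-63 - 5500) = -20633 - 1*(-5563) = -20633 + 5563 = -15070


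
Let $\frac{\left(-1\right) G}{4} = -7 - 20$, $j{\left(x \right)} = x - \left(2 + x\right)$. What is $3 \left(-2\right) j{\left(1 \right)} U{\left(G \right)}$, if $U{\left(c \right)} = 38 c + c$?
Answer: $50544$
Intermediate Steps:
$j{\left(x \right)} = -2$
$G = 108$ ($G = - 4 \left(-7 - 20\right) = \left(-4\right) \left(-27\right) = 108$)
$U{\left(c \right)} = 39 c$
$3 \left(-2\right) j{\left(1 \right)} U{\left(G \right)} = 3 \left(-2\right) \left(-2\right) 39 \cdot 108 = \left(-6\right) \left(-2\right) 4212 = 12 \cdot 4212 = 50544$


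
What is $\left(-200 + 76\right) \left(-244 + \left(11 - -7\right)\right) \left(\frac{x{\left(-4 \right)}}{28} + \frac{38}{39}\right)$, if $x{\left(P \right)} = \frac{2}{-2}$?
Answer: $\frac{7181150}{273} \approx 26305.0$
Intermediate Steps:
$x{\left(P \right)} = -1$ ($x{\left(P \right)} = 2 \left(- \frac{1}{2}\right) = -1$)
$\left(-200 + 76\right) \left(-244 + \left(11 - -7\right)\right) \left(\frac{x{\left(-4 \right)}}{28} + \frac{38}{39}\right) = \left(-200 + 76\right) \left(-244 + \left(11 - -7\right)\right) \left(- \frac{1}{28} + \frac{38}{39}\right) = - 124 \left(-244 + \left(11 + 7\right)\right) \left(\left(-1\right) \frac{1}{28} + 38 \cdot \frac{1}{39}\right) = - 124 \left(-244 + 18\right) \left(- \frac{1}{28} + \frac{38}{39}\right) = \left(-124\right) \left(-226\right) \frac{1025}{1092} = 28024 \cdot \frac{1025}{1092} = \frac{7181150}{273}$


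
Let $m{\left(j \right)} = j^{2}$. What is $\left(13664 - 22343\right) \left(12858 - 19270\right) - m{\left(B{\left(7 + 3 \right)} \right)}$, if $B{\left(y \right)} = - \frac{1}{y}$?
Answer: $\frac{5564974799}{100} \approx 5.565 \cdot 10^{7}$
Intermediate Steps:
$\left(13664 - 22343\right) \left(12858 - 19270\right) - m{\left(B{\left(7 + 3 \right)} \right)} = \left(13664 - 22343\right) \left(12858 - 19270\right) - \left(- \frac{1}{7 + 3}\right)^{2} = \left(-8679\right) \left(-6412\right) - \left(- \frac{1}{10}\right)^{2} = 55649748 - \left(\left(-1\right) \frac{1}{10}\right)^{2} = 55649748 - \left(- \frac{1}{10}\right)^{2} = 55649748 - \frac{1}{100} = \frac{5564974799}{100}$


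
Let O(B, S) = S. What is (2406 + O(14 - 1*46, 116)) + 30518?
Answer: 33040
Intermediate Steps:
(2406 + O(14 - 1*46, 116)) + 30518 = (2406 + 116) + 30518 = 2522 + 30518 = 33040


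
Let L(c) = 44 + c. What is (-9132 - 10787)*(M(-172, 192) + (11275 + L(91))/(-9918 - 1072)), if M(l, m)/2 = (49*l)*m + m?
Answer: 10119790961741/157 ≈ 6.4457e+10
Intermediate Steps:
M(l, m) = 2*m + 98*l*m (M(l, m) = 2*((49*l)*m + m) = 2*(49*l*m + m) = 2*(m + 49*l*m) = 2*m + 98*l*m)
(-9132 - 10787)*(M(-172, 192) + (11275 + L(91))/(-9918 - 1072)) = (-9132 - 10787)*(2*192*(1 + 49*(-172)) + (11275 + (44 + 91))/(-9918 - 1072)) = -19919*(2*192*(1 - 8428) + (11275 + 135)/(-10990)) = -19919*(2*192*(-8427) + 11410*(-1/10990)) = -19919*(-3235968 - 163/157) = -19919*(-508047139/157) = 10119790961741/157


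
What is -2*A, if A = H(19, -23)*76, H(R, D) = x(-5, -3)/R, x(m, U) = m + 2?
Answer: 24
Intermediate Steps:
x(m, U) = 2 + m
H(R, D) = -3/R (H(R, D) = (2 - 5)/R = -3/R)
A = -12 (A = -3/19*76 = -12)
-2*A = -2*(-12) = 24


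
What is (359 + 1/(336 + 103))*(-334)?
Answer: -52639068/439 ≈ -1.1991e+5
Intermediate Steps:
(359 + 1/(336 + 103))*(-334) = (359 + 1/439)*(-334) = (157602/439)*(-334) = -52639068/439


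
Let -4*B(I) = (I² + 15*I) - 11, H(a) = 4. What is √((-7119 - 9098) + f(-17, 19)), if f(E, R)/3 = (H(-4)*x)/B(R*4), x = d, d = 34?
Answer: I*√773222017385/6905 ≈ 127.35*I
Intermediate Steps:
x = 34
B(I) = 11/4 - 15*I/4 - I²/4 (B(I) = -((I² + 15*I) - 11)/4 = -(-11 + I² + 15*I)/4 = 11/4 - 15*I/4 - I²/4)
f(E, R) = 408/(11/4 - 15*R - 4*R²) (f(E, R) = 3*((4*34)/(11/4 - 15*R*4/4 - 16*R²/4)) = 3*(136/(11/4 - 15*R - 16*R²/4)) = 3*(136/(11/4 - 15*R - 4*R²)) = 408/(11/4 - 15*R - 4*R²))
√((-7119 - 9098) + f(-17, 19)) = √((-7119 - 9098) - 1632/(-11 + 16*19² + 60*19)) = √(-16217 - 1632/(-11 + 16*361 + 1140)) = √(-16217 - 1632/(-11 + 5776 + 1140)) = √(-16217 - 1632/6905) = √(-111980017/6905) = I*√773222017385/6905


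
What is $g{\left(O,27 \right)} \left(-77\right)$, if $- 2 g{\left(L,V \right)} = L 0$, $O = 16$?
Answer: $0$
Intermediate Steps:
$g{\left(L,V \right)} = 0$ ($g{\left(L,V \right)} = - \frac{L 0}{2} = \left(- \frac{1}{2}\right) 0 = 0$)
$g{\left(O,27 \right)} \left(-77\right) = 0 \left(-77\right) = 0$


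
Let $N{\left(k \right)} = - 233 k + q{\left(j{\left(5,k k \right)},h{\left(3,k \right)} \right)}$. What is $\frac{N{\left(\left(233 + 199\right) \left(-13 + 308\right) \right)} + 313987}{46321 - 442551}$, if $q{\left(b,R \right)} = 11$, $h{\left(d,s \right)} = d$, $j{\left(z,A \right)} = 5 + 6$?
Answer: $\frac{14689761}{198115} \approx 74.148$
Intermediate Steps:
$j{\left(z,A \right)} = 11$
$N{\left(k \right)} = 11 - 233 k$ ($N{\left(k \right)} = - 233 k + 11 = 11 - 233 k$)
$\frac{N{\left(\left(233 + 199\right) \left(-13 + 308\right) \right)} + 313987}{46321 - 442551} = \frac{\left(11 - 233 \left(233 + 199\right) \left(-13 + 308\right)\right) + 313987}{46321 - 442551} = \frac{\left(11 - 233 \cdot 432 \cdot 295\right) + 313987}{-396230} = \left(\left(11 - 29693520\right) + 313987\right) \left(- \frac{1}{396230}\right) = \left(-29693509 + 313987\right) \left(- \frac{1}{396230}\right) = \left(-29379522\right) \left(- \frac{1}{396230}\right) = \frac{14689761}{198115}$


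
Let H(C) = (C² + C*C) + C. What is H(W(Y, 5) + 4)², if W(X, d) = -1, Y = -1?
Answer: 441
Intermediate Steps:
H(C) = C + 2*C² (H(C) = (C² + C²) + C = 2*C² + C = C + 2*C²)
H(W(Y, 5) + 4)² = ((-1 + 4)*(1 + 2*(-1 + 4)))² = (3*(1 + 2*3))² = (3*(1 + 6))² = (3*7)² = 21² = 441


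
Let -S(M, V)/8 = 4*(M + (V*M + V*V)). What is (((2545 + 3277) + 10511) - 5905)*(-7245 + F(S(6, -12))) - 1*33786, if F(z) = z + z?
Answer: -127641222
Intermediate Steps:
S(M, V) = -32*M - 32*V² - 32*M*V (S(M, V) = -32*(M + (V*M + V*V)) = -32*(M + (M*V + V²)) = -32*(M + (V² + M*V)) = -32*(M + V² + M*V) = -8*(4*M + 4*V² + 4*M*V) = -32*M - 32*V² - 32*M*V)
F(z) = 2*z
(((2545 + 3277) + 10511) - 5905)*(-7245 + F(S(6, -12))) - 1*33786 = (((2545 + 3277) + 10511) - 5905)*(-7245 + 2*(-32*6 - 32*(-12)² - 32*6*(-12))) - 1*33786 = ((5822 + 10511) - 5905)*(-7245 + 2*(-192 - 32*144 + 2304)) - 33786 = (16333 - 5905)*(-7245 + 2*(-192 - 4608 + 2304)) - 33786 = 10428*(-7245 + 2*(-2496)) - 33786 = 10428*(-7245 - 4992) - 33786 = 10428*(-12237) - 33786 = -127607436 - 33786 = -127641222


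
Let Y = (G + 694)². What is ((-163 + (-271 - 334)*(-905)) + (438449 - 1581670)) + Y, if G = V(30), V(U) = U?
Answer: -71683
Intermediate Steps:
G = 30
Y = 524176 (Y = (30 + 694)² = 724² = 524176)
((-163 + (-271 - 334)*(-905)) + (438449 - 1581670)) + Y = ((-163 + (-271 - 334)*(-905)) + (438449 - 1581670)) + 524176 = ((-163 - 605*(-905)) - 1143221) + 524176 = ((-163 + 547525) - 1143221) + 524176 = (547362 - 1143221) + 524176 = -595859 + 524176 = -71683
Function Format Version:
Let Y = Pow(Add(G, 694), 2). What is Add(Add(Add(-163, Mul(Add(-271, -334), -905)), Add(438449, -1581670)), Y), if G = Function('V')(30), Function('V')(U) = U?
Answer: -71683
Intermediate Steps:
G = 30
Y = 524176 (Y = Pow(Add(30, 694), 2) = Pow(724, 2) = 524176)
Add(Add(Add(-163, Mul(Add(-271, -334), -905)), Add(438449, -1581670)), Y) = Add(Add(Add(-163, Mul(Add(-271, -334), -905)), Add(438449, -1581670)), 524176) = Add(Add(Add(-163, Mul(-605, -905)), -1143221), 524176) = Add(Add(Add(-163, 547525), -1143221), 524176) = Add(Add(547362, -1143221), 524176) = Add(-595859, 524176) = -71683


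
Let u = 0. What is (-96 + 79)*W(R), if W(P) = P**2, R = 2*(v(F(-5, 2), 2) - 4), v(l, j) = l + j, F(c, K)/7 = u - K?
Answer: -17408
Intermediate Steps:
F(c, K) = -7*K (F(c, K) = 7*(0 - K) = 7*(-K) = -7*K)
v(l, j) = j + l
R = -32 (R = 2*((2 - 7*2) - 4) = 2*((2 - 14) - 4) = 2*(-12 - 4) = 2*(-16) = -32)
(-96 + 79)*W(R) = (-96 + 79)*(-32)**2 = -17*1024 = -17408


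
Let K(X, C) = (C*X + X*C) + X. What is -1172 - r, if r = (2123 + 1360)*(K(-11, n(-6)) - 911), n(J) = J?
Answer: 2750398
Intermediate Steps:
K(X, C) = X + 2*C*X (K(X, C) = (C*X + C*X) + X = 2*C*X + X = X + 2*C*X)
r = -2751570 (r = (2123 + 1360)*(-11*(1 + 2*(-6)) - 911) = 3483*(-11*(1 - 12) - 911) = 3483*(-11*(-11) - 911) = 3483*(121 - 911) = 3483*(-790) = -2751570)
-1172 - r = -1172 - 1*(-2751570) = -1172 + 2751570 = 2750398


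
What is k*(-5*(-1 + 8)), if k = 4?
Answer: -140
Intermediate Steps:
k*(-5*(-1 + 8)) = 4*(-5*(-1 + 8)) = 4*(-5*7) = 4*(-35) = -140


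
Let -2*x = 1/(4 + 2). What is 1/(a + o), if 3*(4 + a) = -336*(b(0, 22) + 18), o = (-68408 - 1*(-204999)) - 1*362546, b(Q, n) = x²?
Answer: -9/2051782 ≈ -4.3864e-6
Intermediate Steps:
x = -1/12 (x = -1/(2*(4 + 2)) = -½/6 = -½*⅙ = -1/12 ≈ -0.083333)
b(Q, n) = 1/144 (b(Q, n) = (-1/12)² = 1/144)
o = -225955 (o = (-68408 + 204999) - 362546 = 136591 - 362546 = -225955)
a = -18187/9 (a = -4 + (-336*(1/144 + 18))/3 = -4 + (-336*2593/144)/3 = -4 + (⅓)*(-18151/3) = -4 - 18151/9 = -18187/9 ≈ -2020.8)
1/(a + o) = 1/(-18187/9 - 225955) = 1/(-2051782/9) = -9/2051782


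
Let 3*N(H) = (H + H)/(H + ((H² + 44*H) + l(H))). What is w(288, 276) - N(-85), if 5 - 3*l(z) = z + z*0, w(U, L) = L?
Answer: 284021/1029 ≈ 276.02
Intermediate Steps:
l(z) = 5/3 - z/3 (l(z) = 5/3 - (z + z*0)/3 = 5/3 - (z + 0)/3 = 5/3 - z/3)
N(H) = 2*H/(3*(5/3 + H² + 134*H/3)) (N(H) = ((H + H)/(H + ((H² + 44*H) + (5/3 - H/3))))/3 = ((2*H)/(H + (5/3 + H² + 131*H/3)))/3 = ((2*H)/(5/3 + H² + 134*H/3))/3 = (2*H/(5/3 + H² + 134*H/3))/3 = 2*H/(3*(5/3 + H² + 134*H/3)))
w(288, 276) - N(-85) = 276 - 2*(-85)/(5 + 3*(-85)² + 134*(-85)) = 276 - 2*(-85)/(5 + 3*7225 - 11390) = 276 - 2*(-85)/(5 + 21675 - 11390) = 276 - 2*(-85)/10290 = 276 - 1*(-17/1029) = 276 + 17/1029 = 284021/1029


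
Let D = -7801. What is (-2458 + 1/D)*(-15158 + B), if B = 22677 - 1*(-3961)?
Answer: -220127381320/7801 ≈ -2.8218e+7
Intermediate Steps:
B = 26638 (B = 22677 + 3961 = 26638)
(-2458 + 1/D)*(-15158 + B) = (-2458 + 1/(-7801))*(-15158 + 26638) = (-2458 - 1/7801)*11480 = -19174859/7801*11480 = -220127381320/7801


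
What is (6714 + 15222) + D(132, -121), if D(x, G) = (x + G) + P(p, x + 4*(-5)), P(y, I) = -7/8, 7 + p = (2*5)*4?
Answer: 175569/8 ≈ 21946.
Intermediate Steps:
p = 33 (p = -7 + (2*5)*4 = -7 + 10*4 = -7 + 40 = 33)
P(y, I) = -7/8 (P(y, I) = -7*1/8 = -7/8)
D(x, G) = -7/8 + G + x (D(x, G) = (x + G) - 7/8 = (G + x) - 7/8 = -7/8 + G + x)
(6714 + 15222) + D(132, -121) = (6714 + 15222) + (-7/8 - 121 + 132) = 21936 + 81/8 = 175569/8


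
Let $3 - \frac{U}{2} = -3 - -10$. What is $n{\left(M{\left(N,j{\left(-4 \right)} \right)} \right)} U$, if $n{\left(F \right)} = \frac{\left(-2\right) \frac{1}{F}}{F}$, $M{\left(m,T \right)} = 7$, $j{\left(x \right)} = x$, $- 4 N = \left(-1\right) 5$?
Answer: $\frac{16}{49} \approx 0.32653$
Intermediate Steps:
$N = \frac{5}{4}$ ($N = - \frac{\left(-1\right) 5}{4} = \left(- \frac{1}{4}\right) \left(-5\right) = \frac{5}{4} \approx 1.25$)
$n{\left(F \right)} = - \frac{2}{F^{2}}$
$U = -8$ ($U = 6 - 2 \left(-3 - -10\right) = 6 - 2 \left(-3 + 10\right) = 6 - 14 = -8$)
$n{\left(M{\left(N,j{\left(-4 \right)} \right)} \right)} U = - \frac{2}{49} \left(-8\right) = \left(-2\right) \frac{1}{49} \left(-8\right) = \left(- \frac{2}{49}\right) \left(-8\right) = \frac{16}{49}$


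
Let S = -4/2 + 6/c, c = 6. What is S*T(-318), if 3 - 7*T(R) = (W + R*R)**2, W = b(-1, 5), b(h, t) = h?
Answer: 10225861126/7 ≈ 1.4608e+9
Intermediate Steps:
W = -1
S = -1 (S = -4/2 + 6/6 = -4*1/2 + 6*(1/6) = -2 + 1 = -1)
T(R) = 3/7 - (-1 + R**2)**2/7 (T(R) = 3/7 - (-1 + R*R)**2/7 = 3/7 - (-1 + R**2)**2/7)
S*T(-318) = -(3/7 - (-1 + (-318)**2)**2/7) = -(3/7 - (-1 + 101124)**2/7) = -(3/7 - 1/7*101123**2) = -(3/7 - 1/7*10225861129) = -(3/7 - 10225861129/7) = -1*(-10225861126/7) = 10225861126/7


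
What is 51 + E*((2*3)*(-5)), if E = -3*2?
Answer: 231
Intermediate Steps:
E = -6
51 + E*((2*3)*(-5)) = 51 - 6*2*3*(-5) = 51 - 36*(-5) = 51 - 6*(-30) = 51 + 180 = 231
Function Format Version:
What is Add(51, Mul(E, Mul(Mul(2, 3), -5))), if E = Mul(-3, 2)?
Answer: 231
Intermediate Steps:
E = -6
Add(51, Mul(E, Mul(Mul(2, 3), -5))) = Add(51, Mul(-6, Mul(Mul(2, 3), -5))) = Add(51, Mul(-6, Mul(6, -5))) = Add(51, Mul(-6, -30)) = Add(51, 180) = 231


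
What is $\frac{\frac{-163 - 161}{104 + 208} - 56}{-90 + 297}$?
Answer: $- \frac{1483}{5382} \approx -0.27555$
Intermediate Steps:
$\frac{\frac{-163 - 161}{104 + 208} - 56}{-90 + 297} = \frac{- \frac{324}{312} - 56}{207} = \left(\left(-324\right) \frac{1}{312} - 56\right) \frac{1}{207} = \left(- \frac{27}{26} - 56\right) \frac{1}{207} = \left(- \frac{1483}{26}\right) \frac{1}{207} = - \frac{1483}{5382}$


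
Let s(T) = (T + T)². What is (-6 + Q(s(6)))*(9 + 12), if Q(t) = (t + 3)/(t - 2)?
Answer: -14805/142 ≈ -104.26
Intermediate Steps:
s(T) = 4*T² (s(T) = (2*T)² = 4*T²)
Q(t) = (3 + t)/(-2 + t)
(-6 + Q(s(6)))*(9 + 12) = (-6 + (3 + 4*6²)/(-2 + 4*6²))*(9 + 12) = (-6 + (3 + 4*36)/(-2 + 4*36))*21 = (-6 + (3 + 144)/(-2 + 144))*21 = (-6 + 147/142)*21 = -705/142*21 = -14805/142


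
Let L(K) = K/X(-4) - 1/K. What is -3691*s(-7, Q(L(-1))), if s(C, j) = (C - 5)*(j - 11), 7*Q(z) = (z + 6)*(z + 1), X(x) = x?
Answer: -10751883/28 ≈ -3.8400e+5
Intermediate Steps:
L(K) = -1/K - K/4 (L(K) = K/(-4) - 1/K = K*(-1/4) - 1/K = -K/4 - 1/K = -1/K - K/4)
Q(z) = (1 + z)*(6 + z)/7 (Q(z) = ((z + 6)*(z + 1))/7 = ((6 + z)*(1 + z))/7 = ((1 + z)*(6 + z))/7 = (1 + z)*(6 + z)/7)
s(C, j) = (-11 + j)*(-5 + C) (s(C, j) = (-5 + C)*(-11 + j) = (-11 + j)*(-5 + C))
-3691*s(-7, Q(L(-1))) = -3691*(55 - 11*(-7) - 5*(6/7 + (-1/(-1) - 1/4*(-1)) + (-1/(-1) - 1/4*(-1))**2/7) - 7*(6/7 + (-1/(-1) - 1/4*(-1)) + (-1/(-1) - 1/4*(-1))**2/7)) = -3691*(55 + 77 - 5*(6/7 + (-1*(-1) + 1/4) + (-1*(-1) + 1/4)**2/7) - 7*(6/7 + (-1*(-1) + 1/4) + (-1*(-1) + 1/4)**2/7)) = -3691*(55 + 77 - 5*(6/7 + (1 + 1/4) + (1 + 1/4)**2/7) - 7*(6/7 + (1 + 1/4) + (1 + 1/4)**2/7)) = -3691*(55 + 77 - 5*(6/7 + 5/4 + (5/4)**2/7) - 7*(6/7 + 5/4 + (5/4)**2/7)) = -3691*(55 + 77 - 5*(6/7 + 5/4 + (1/7)*(25/16)) - 7*(6/7 + 5/4 + (1/7)*(25/16))) = -3691*(55 + 77 - 5*(6/7 + 5/4 + 25/112) - 7*(6/7 + 5/4 + 25/112)) = -3691*(55 + 77 - 5*261/112 - 7*261/112) = -3691*(55 + 77 - 1305/112 - 261/16) = -3691*2913/28 = -10751883/28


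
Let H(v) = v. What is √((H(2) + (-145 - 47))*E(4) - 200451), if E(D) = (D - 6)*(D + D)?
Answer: I*√197411 ≈ 444.31*I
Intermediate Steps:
E(D) = 2*D*(-6 + D) (E(D) = (-6 + D)*(2*D) = 2*D*(-6 + D))
√((H(2) + (-145 - 47))*E(4) - 200451) = √((2 + (-145 - 47))*(2*4*(-6 + 4)) - 200451) = √((2 - 192)*(2*4*(-2)) - 200451) = √(-190*(-16) - 200451) = √(3040 - 200451) = √(-197411) = I*√197411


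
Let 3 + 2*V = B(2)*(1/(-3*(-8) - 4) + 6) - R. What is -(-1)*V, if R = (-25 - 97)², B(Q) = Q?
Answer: -148749/20 ≈ -7437.5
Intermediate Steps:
R = 14884 (R = (-122)² = 14884)
V = -148749/20 (V = -3/2 + (2*(1/(-3*(-8) - 4) + 6) - 1*14884)/2 = -3/2 + (2*(1/(24 - 4) + 6) - 14884)/2 = -3/2 + (2*(1/20 + 6) - 14884)/2 = -3/2 + (2*(121/20) - 14884)/2 = -3/2 + (121/10 - 14884)/2 = -3/2 + (½)*(-148719/10) = -3/2 - 148719/20 = -148749/20 ≈ -7437.5)
-(-1)*V = -(-1)*(-148749)/20 = -1*148749/20 = -148749/20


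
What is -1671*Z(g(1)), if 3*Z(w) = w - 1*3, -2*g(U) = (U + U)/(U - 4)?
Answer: 4456/3 ≈ 1485.3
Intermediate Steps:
g(U) = -U/(-4 + U) (g(U) = -(U + U)/(2*(U - 4)) = -2*U/(2*(-4 + U)) = -U/(-4 + U))
Z(w) = -1 + w/3 (Z(w) = (w - 1*3)/3 = (w - 3)/3 = (-3 + w)/3 = -1 + w/3)
-1671*Z(g(1)) = -1671*(-1 + (-1*1/(-4 + 1))/3) = -1671*(-1 + (-1*1/(-3))/3) = -1671*(-1 + (-1*1*(-1/3))/3) = -1671*(-1 + (1/3)*(1/3)) = -1671*(-1 + 1/9) = -1671*(-8/9) = 4456/3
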